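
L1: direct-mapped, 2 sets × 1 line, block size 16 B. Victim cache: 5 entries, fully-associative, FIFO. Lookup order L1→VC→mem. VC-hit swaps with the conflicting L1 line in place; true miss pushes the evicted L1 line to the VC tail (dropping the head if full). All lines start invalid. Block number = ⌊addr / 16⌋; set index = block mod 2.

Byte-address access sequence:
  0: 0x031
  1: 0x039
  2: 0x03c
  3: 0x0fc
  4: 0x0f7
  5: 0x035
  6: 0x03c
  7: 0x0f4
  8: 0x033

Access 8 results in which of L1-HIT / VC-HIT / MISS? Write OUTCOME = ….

OUTCOME = VC-HIT

  [0] addr=0x31 blk=3 s=1: MISS | VC []
  [1] addr=0x39 blk=3 s=1: L1-HIT | VC []
  [2] addr=0x3c blk=3 s=1: L1-HIT | VC []
  [3] addr=0xfc blk=15 s=1: MISS | VC [3]
  [4] addr=0xf7 blk=15 s=1: L1-HIT | VC [3]
  [5] addr=0x35 blk=3 s=1: VC-HIT | VC [15]
  [6] addr=0x3c blk=3 s=1: L1-HIT | VC [15]
  [7] addr=0xf4 blk=15 s=1: VC-HIT | VC [3]
  [8] addr=0x33 blk=3 s=1: VC-HIT | VC [15]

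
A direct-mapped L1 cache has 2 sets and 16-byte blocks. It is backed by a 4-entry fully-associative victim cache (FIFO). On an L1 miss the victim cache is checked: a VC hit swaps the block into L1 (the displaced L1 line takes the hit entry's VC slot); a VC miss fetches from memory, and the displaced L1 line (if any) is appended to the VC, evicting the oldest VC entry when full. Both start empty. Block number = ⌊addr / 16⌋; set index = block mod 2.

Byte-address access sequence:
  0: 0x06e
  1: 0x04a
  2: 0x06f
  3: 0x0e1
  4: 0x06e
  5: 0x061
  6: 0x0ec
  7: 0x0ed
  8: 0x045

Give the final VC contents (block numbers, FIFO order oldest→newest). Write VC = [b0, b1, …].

#0 0x6e→b6/s0 MISS; vc=[]
#1 0x4a→b4/s0 MISS; vc=[6]
#2 0x6f→b6/s0 VC-HIT; vc=[4]
#3 0xe1→b14/s0 MISS; vc=[4,6]
#4 0x6e→b6/s0 VC-HIT; vc=[4,14]
#5 0x61→b6/s0 L1-HIT; vc=[4,14]
#6 0xec→b14/s0 VC-HIT; vc=[4,6]
#7 0xed→b14/s0 L1-HIT; vc=[4,6]
#8 0x45→b4/s0 VC-HIT; vc=[14,6]

VC = [14, 6]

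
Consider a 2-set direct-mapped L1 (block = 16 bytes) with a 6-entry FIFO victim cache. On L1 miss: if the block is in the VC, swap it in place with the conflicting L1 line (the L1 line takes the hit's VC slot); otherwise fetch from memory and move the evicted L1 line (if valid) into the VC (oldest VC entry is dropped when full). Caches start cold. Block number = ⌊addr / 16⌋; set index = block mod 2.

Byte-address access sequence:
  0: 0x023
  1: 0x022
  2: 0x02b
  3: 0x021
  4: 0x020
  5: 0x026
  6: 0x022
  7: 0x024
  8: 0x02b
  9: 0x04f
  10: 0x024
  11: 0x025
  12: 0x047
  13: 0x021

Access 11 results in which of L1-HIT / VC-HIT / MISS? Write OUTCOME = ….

OUTCOME = L1-HIT

  [0] addr=0x23 blk=2 s=0: MISS | VC []
  [1] addr=0x22 blk=2 s=0: L1-HIT | VC []
  [2] addr=0x2b blk=2 s=0: L1-HIT | VC []
  [3] addr=0x21 blk=2 s=0: L1-HIT | VC []
  [4] addr=0x20 blk=2 s=0: L1-HIT | VC []
  [5] addr=0x26 blk=2 s=0: L1-HIT | VC []
  [6] addr=0x22 blk=2 s=0: L1-HIT | VC []
  [7] addr=0x24 blk=2 s=0: L1-HIT | VC []
  [8] addr=0x2b blk=2 s=0: L1-HIT | VC []
  [9] addr=0x4f blk=4 s=0: MISS | VC [2]
  [10] addr=0x24 blk=2 s=0: VC-HIT | VC [4]
  [11] addr=0x25 blk=2 s=0: L1-HIT | VC [4]
  [12] addr=0x47 blk=4 s=0: VC-HIT | VC [2]
  [13] addr=0x21 blk=2 s=0: VC-HIT | VC [4]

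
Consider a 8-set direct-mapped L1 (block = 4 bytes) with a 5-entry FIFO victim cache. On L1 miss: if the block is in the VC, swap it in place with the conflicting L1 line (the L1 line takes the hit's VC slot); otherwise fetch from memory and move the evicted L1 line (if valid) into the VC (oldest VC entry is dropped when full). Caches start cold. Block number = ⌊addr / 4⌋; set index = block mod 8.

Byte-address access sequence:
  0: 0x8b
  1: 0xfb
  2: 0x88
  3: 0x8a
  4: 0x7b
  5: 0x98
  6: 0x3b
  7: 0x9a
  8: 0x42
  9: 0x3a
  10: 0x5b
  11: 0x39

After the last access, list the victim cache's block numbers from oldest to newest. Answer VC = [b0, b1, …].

VC = [62, 30, 38, 22]

0: 0x8b (blk 34, set 2) → MISS  vc=[]
1: 0xfb (blk 62, set 6) → MISS  vc=[]
2: 0x88 (blk 34, set 2) → L1-HIT  vc=[]
3: 0x8a (blk 34, set 2) → L1-HIT  vc=[]
4: 0x7b (blk 30, set 6) → MISS  vc=[62]
5: 0x98 (blk 38, set 6) → MISS  vc=[62, 30]
6: 0x3b (blk 14, set 6) → MISS  vc=[62, 30, 38]
7: 0x9a (blk 38, set 6) → VC-HIT  vc=[62, 30, 14]
8: 0x42 (blk 16, set 0) → MISS  vc=[62, 30, 14]
9: 0x3a (blk 14, set 6) → VC-HIT  vc=[62, 30, 38]
10: 0x5b (blk 22, set 6) → MISS  vc=[62, 30, 38, 14]
11: 0x39 (blk 14, set 6) → VC-HIT  vc=[62, 30, 38, 22]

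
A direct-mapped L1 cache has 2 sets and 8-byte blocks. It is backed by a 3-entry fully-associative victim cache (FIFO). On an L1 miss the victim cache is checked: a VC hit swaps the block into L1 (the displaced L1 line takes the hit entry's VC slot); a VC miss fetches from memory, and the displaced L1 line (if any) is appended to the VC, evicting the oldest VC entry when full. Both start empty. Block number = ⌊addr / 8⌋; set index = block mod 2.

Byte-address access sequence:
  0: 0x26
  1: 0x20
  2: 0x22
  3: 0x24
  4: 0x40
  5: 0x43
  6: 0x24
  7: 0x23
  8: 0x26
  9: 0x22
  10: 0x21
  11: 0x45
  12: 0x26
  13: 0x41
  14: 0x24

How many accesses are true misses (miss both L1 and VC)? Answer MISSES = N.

#0 0x26→b4/s0 MISS; vc=[]
#1 0x20→b4/s0 L1-HIT; vc=[]
#2 0x22→b4/s0 L1-HIT; vc=[]
#3 0x24→b4/s0 L1-HIT; vc=[]
#4 0x40→b8/s0 MISS; vc=[4]
#5 0x43→b8/s0 L1-HIT; vc=[4]
#6 0x24→b4/s0 VC-HIT; vc=[8]
#7 0x23→b4/s0 L1-HIT; vc=[8]
#8 0x26→b4/s0 L1-HIT; vc=[8]
#9 0x22→b4/s0 L1-HIT; vc=[8]
#10 0x21→b4/s0 L1-HIT; vc=[8]
#11 0x45→b8/s0 VC-HIT; vc=[4]
#12 0x26→b4/s0 VC-HIT; vc=[8]
#13 0x41→b8/s0 VC-HIT; vc=[4]
#14 0x24→b4/s0 VC-HIT; vc=[8]

MISSES = 2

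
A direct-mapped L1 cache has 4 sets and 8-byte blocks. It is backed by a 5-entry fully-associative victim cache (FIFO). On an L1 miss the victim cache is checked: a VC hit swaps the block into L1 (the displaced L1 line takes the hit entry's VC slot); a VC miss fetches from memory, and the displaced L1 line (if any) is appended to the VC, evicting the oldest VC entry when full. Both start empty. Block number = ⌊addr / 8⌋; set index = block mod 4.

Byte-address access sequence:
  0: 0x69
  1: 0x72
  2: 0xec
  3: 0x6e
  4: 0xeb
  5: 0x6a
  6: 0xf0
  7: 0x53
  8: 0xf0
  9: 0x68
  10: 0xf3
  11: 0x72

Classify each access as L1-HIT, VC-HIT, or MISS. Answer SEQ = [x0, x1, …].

SEQ = [MISS, MISS, MISS, VC-HIT, VC-HIT, VC-HIT, MISS, MISS, VC-HIT, L1-HIT, L1-HIT, VC-HIT]

0: 0x69 (blk 13, set 1) → MISS  vc=[]
1: 0x72 (blk 14, set 2) → MISS  vc=[]
2: 0xec (blk 29, set 1) → MISS  vc=[13]
3: 0x6e (blk 13, set 1) → VC-HIT  vc=[29]
4: 0xeb (blk 29, set 1) → VC-HIT  vc=[13]
5: 0x6a (blk 13, set 1) → VC-HIT  vc=[29]
6: 0xf0 (blk 30, set 2) → MISS  vc=[29, 14]
7: 0x53 (blk 10, set 2) → MISS  vc=[29, 14, 30]
8: 0xf0 (blk 30, set 2) → VC-HIT  vc=[29, 14, 10]
9: 0x68 (blk 13, set 1) → L1-HIT  vc=[29, 14, 10]
10: 0xf3 (blk 30, set 2) → L1-HIT  vc=[29, 14, 10]
11: 0x72 (blk 14, set 2) → VC-HIT  vc=[29, 30, 10]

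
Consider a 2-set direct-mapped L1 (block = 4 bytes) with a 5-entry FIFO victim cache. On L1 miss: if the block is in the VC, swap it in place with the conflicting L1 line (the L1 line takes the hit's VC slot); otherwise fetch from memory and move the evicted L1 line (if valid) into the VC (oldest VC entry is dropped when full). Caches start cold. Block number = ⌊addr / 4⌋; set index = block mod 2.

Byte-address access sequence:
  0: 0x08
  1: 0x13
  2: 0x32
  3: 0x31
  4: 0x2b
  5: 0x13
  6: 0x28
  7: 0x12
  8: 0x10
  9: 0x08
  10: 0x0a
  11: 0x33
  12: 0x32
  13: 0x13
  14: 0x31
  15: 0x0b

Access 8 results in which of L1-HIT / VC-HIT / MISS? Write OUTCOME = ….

  [0] addr=0x8 blk=2 s=0: MISS | VC []
  [1] addr=0x13 blk=4 s=0: MISS | VC [2]
  [2] addr=0x32 blk=12 s=0: MISS | VC [2, 4]
  [3] addr=0x31 blk=12 s=0: L1-HIT | VC [2, 4]
  [4] addr=0x2b blk=10 s=0: MISS | VC [2, 4, 12]
  [5] addr=0x13 blk=4 s=0: VC-HIT | VC [2, 10, 12]
  [6] addr=0x28 blk=10 s=0: VC-HIT | VC [2, 4, 12]
  [7] addr=0x12 blk=4 s=0: VC-HIT | VC [2, 10, 12]
  [8] addr=0x10 blk=4 s=0: L1-HIT | VC [2, 10, 12]
  [9] addr=0x8 blk=2 s=0: VC-HIT | VC [4, 10, 12]
  [10] addr=0xa blk=2 s=0: L1-HIT | VC [4, 10, 12]
  [11] addr=0x33 blk=12 s=0: VC-HIT | VC [4, 10, 2]
  [12] addr=0x32 blk=12 s=0: L1-HIT | VC [4, 10, 2]
  [13] addr=0x13 blk=4 s=0: VC-HIT | VC [12, 10, 2]
  [14] addr=0x31 blk=12 s=0: VC-HIT | VC [4, 10, 2]
  [15] addr=0xb blk=2 s=0: VC-HIT | VC [4, 10, 12]

OUTCOME = L1-HIT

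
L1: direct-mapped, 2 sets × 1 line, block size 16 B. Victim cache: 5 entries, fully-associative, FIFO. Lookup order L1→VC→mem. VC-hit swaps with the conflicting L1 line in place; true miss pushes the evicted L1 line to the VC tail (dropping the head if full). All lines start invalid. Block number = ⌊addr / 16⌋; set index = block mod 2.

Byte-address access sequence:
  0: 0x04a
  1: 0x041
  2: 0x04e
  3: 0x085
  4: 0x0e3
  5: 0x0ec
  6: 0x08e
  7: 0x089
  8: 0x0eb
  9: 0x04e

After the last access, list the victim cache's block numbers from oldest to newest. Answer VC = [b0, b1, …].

0: 0x4a (blk 4, set 0) → MISS  vc=[]
1: 0x41 (blk 4, set 0) → L1-HIT  vc=[]
2: 0x4e (blk 4, set 0) → L1-HIT  vc=[]
3: 0x85 (blk 8, set 0) → MISS  vc=[4]
4: 0xe3 (blk 14, set 0) → MISS  vc=[4, 8]
5: 0xec (blk 14, set 0) → L1-HIT  vc=[4, 8]
6: 0x8e (blk 8, set 0) → VC-HIT  vc=[4, 14]
7: 0x89 (blk 8, set 0) → L1-HIT  vc=[4, 14]
8: 0xeb (blk 14, set 0) → VC-HIT  vc=[4, 8]
9: 0x4e (blk 4, set 0) → VC-HIT  vc=[14, 8]

VC = [14, 8]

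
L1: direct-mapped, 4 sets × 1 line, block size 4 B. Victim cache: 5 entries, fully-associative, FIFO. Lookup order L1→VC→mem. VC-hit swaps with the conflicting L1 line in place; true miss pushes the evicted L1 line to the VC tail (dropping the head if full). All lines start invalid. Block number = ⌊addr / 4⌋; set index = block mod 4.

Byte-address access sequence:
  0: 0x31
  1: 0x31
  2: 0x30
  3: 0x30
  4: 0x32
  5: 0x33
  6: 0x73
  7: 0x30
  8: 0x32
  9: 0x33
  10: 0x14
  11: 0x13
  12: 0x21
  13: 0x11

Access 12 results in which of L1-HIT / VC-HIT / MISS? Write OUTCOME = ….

OUTCOME = MISS

0: 0x31 (blk 12, set 0) → MISS  vc=[]
1: 0x31 (blk 12, set 0) → L1-HIT  vc=[]
2: 0x30 (blk 12, set 0) → L1-HIT  vc=[]
3: 0x30 (blk 12, set 0) → L1-HIT  vc=[]
4: 0x32 (blk 12, set 0) → L1-HIT  vc=[]
5: 0x33 (blk 12, set 0) → L1-HIT  vc=[]
6: 0x73 (blk 28, set 0) → MISS  vc=[12]
7: 0x30 (blk 12, set 0) → VC-HIT  vc=[28]
8: 0x32 (blk 12, set 0) → L1-HIT  vc=[28]
9: 0x33 (blk 12, set 0) → L1-HIT  vc=[28]
10: 0x14 (blk 5, set 1) → MISS  vc=[28]
11: 0x13 (blk 4, set 0) → MISS  vc=[28, 12]
12: 0x21 (blk 8, set 0) → MISS  vc=[28, 12, 4]
13: 0x11 (blk 4, set 0) → VC-HIT  vc=[28, 12, 8]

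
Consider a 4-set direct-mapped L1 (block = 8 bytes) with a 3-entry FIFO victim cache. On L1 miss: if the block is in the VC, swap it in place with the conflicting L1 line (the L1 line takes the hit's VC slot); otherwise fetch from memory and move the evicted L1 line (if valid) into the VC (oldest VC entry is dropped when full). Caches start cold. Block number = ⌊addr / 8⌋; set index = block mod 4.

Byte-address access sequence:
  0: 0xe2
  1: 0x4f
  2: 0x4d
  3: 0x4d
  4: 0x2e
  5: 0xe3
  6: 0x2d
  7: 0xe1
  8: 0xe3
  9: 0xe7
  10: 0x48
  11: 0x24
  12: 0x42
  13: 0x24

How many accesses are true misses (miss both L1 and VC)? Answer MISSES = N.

  [0] addr=0xe2 blk=28 s=0: MISS | VC []
  [1] addr=0x4f blk=9 s=1: MISS | VC []
  [2] addr=0x4d blk=9 s=1: L1-HIT | VC []
  [3] addr=0x4d blk=9 s=1: L1-HIT | VC []
  [4] addr=0x2e blk=5 s=1: MISS | VC [9]
  [5] addr=0xe3 blk=28 s=0: L1-HIT | VC [9]
  [6] addr=0x2d blk=5 s=1: L1-HIT | VC [9]
  [7] addr=0xe1 blk=28 s=0: L1-HIT | VC [9]
  [8] addr=0xe3 blk=28 s=0: L1-HIT | VC [9]
  [9] addr=0xe7 blk=28 s=0: L1-HIT | VC [9]
  [10] addr=0x48 blk=9 s=1: VC-HIT | VC [5]
  [11] addr=0x24 blk=4 s=0: MISS | VC [5, 28]
  [12] addr=0x42 blk=8 s=0: MISS | VC [5, 28, 4]
  [13] addr=0x24 blk=4 s=0: VC-HIT | VC [5, 28, 8]

MISSES = 5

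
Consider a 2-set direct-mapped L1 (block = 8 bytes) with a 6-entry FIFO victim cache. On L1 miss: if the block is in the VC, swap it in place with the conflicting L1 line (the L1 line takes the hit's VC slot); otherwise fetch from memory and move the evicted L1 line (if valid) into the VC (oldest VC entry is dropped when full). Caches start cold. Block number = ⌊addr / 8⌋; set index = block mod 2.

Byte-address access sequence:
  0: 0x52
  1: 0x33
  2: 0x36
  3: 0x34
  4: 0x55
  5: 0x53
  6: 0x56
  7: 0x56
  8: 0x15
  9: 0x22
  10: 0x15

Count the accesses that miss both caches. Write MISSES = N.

  [0] addr=0x52 blk=10 s=0: MISS | VC []
  [1] addr=0x33 blk=6 s=0: MISS | VC [10]
  [2] addr=0x36 blk=6 s=0: L1-HIT | VC [10]
  [3] addr=0x34 blk=6 s=0: L1-HIT | VC [10]
  [4] addr=0x55 blk=10 s=0: VC-HIT | VC [6]
  [5] addr=0x53 blk=10 s=0: L1-HIT | VC [6]
  [6] addr=0x56 blk=10 s=0: L1-HIT | VC [6]
  [7] addr=0x56 blk=10 s=0: L1-HIT | VC [6]
  [8] addr=0x15 blk=2 s=0: MISS | VC [6, 10]
  [9] addr=0x22 blk=4 s=0: MISS | VC [6, 10, 2]
  [10] addr=0x15 blk=2 s=0: VC-HIT | VC [6, 10, 4]

MISSES = 4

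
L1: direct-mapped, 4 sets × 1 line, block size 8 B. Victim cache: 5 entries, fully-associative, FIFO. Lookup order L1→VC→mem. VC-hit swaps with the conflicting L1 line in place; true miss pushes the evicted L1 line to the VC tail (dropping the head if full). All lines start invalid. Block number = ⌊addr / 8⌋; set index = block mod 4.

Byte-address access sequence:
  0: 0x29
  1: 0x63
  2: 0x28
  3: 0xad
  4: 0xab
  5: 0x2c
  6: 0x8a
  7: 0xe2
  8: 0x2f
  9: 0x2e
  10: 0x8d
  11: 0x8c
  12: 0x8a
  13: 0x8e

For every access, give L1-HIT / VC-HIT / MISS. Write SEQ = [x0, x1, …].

0: 0x29 (blk 5, set 1) → MISS  vc=[]
1: 0x63 (blk 12, set 0) → MISS  vc=[]
2: 0x28 (blk 5, set 1) → L1-HIT  vc=[]
3: 0xad (blk 21, set 1) → MISS  vc=[5]
4: 0xab (blk 21, set 1) → L1-HIT  vc=[5]
5: 0x2c (blk 5, set 1) → VC-HIT  vc=[21]
6: 0x8a (blk 17, set 1) → MISS  vc=[21, 5]
7: 0xe2 (blk 28, set 0) → MISS  vc=[21, 5, 12]
8: 0x2f (blk 5, set 1) → VC-HIT  vc=[21, 17, 12]
9: 0x2e (blk 5, set 1) → L1-HIT  vc=[21, 17, 12]
10: 0x8d (blk 17, set 1) → VC-HIT  vc=[21, 5, 12]
11: 0x8c (blk 17, set 1) → L1-HIT  vc=[21, 5, 12]
12: 0x8a (blk 17, set 1) → L1-HIT  vc=[21, 5, 12]
13: 0x8e (blk 17, set 1) → L1-HIT  vc=[21, 5, 12]

SEQ = [MISS, MISS, L1-HIT, MISS, L1-HIT, VC-HIT, MISS, MISS, VC-HIT, L1-HIT, VC-HIT, L1-HIT, L1-HIT, L1-HIT]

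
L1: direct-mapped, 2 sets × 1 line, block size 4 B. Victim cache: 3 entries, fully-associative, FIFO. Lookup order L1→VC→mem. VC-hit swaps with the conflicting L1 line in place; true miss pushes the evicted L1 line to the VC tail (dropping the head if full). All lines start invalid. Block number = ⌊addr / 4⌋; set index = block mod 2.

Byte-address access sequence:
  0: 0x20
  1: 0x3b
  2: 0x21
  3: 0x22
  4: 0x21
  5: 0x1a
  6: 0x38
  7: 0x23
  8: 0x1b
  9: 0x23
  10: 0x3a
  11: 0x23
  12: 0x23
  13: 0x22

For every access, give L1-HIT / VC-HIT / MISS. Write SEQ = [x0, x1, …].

  [0] addr=0x20 blk=8 s=0: MISS | VC []
  [1] addr=0x3b blk=14 s=0: MISS | VC [8]
  [2] addr=0x21 blk=8 s=0: VC-HIT | VC [14]
  [3] addr=0x22 blk=8 s=0: L1-HIT | VC [14]
  [4] addr=0x21 blk=8 s=0: L1-HIT | VC [14]
  [5] addr=0x1a blk=6 s=0: MISS | VC [14, 8]
  [6] addr=0x38 blk=14 s=0: VC-HIT | VC [6, 8]
  [7] addr=0x23 blk=8 s=0: VC-HIT | VC [6, 14]
  [8] addr=0x1b blk=6 s=0: VC-HIT | VC [8, 14]
  [9] addr=0x23 blk=8 s=0: VC-HIT | VC [6, 14]
  [10] addr=0x3a blk=14 s=0: VC-HIT | VC [6, 8]
  [11] addr=0x23 blk=8 s=0: VC-HIT | VC [6, 14]
  [12] addr=0x23 blk=8 s=0: L1-HIT | VC [6, 14]
  [13] addr=0x22 blk=8 s=0: L1-HIT | VC [6, 14]

SEQ = [MISS, MISS, VC-HIT, L1-HIT, L1-HIT, MISS, VC-HIT, VC-HIT, VC-HIT, VC-HIT, VC-HIT, VC-HIT, L1-HIT, L1-HIT]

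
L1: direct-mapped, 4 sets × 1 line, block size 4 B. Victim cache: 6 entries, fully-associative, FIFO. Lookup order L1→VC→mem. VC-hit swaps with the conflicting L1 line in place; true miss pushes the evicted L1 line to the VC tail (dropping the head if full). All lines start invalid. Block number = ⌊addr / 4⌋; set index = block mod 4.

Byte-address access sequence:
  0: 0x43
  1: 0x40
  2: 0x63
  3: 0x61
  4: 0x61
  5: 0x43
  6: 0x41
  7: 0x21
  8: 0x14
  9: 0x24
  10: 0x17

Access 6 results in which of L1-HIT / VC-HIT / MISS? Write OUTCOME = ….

0: 0x43 (blk 16, set 0) → MISS  vc=[]
1: 0x40 (blk 16, set 0) → L1-HIT  vc=[]
2: 0x63 (blk 24, set 0) → MISS  vc=[16]
3: 0x61 (blk 24, set 0) → L1-HIT  vc=[16]
4: 0x61 (blk 24, set 0) → L1-HIT  vc=[16]
5: 0x43 (blk 16, set 0) → VC-HIT  vc=[24]
6: 0x41 (blk 16, set 0) → L1-HIT  vc=[24]
7: 0x21 (blk 8, set 0) → MISS  vc=[24, 16]
8: 0x14 (blk 5, set 1) → MISS  vc=[24, 16]
9: 0x24 (blk 9, set 1) → MISS  vc=[24, 16, 5]
10: 0x17 (blk 5, set 1) → VC-HIT  vc=[24, 16, 9]

OUTCOME = L1-HIT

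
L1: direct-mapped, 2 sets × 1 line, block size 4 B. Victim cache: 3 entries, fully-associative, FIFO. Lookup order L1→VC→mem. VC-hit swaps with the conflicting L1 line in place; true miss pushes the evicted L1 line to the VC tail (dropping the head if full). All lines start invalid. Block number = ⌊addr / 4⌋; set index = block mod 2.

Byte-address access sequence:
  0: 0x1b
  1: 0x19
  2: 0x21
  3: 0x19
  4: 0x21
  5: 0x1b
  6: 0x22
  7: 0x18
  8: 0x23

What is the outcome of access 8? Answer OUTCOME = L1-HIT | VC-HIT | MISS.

0: 0x1b (blk 6, set 0) → MISS  vc=[]
1: 0x19 (blk 6, set 0) → L1-HIT  vc=[]
2: 0x21 (blk 8, set 0) → MISS  vc=[6]
3: 0x19 (blk 6, set 0) → VC-HIT  vc=[8]
4: 0x21 (blk 8, set 0) → VC-HIT  vc=[6]
5: 0x1b (blk 6, set 0) → VC-HIT  vc=[8]
6: 0x22 (blk 8, set 0) → VC-HIT  vc=[6]
7: 0x18 (blk 6, set 0) → VC-HIT  vc=[8]
8: 0x23 (blk 8, set 0) → VC-HIT  vc=[6]

OUTCOME = VC-HIT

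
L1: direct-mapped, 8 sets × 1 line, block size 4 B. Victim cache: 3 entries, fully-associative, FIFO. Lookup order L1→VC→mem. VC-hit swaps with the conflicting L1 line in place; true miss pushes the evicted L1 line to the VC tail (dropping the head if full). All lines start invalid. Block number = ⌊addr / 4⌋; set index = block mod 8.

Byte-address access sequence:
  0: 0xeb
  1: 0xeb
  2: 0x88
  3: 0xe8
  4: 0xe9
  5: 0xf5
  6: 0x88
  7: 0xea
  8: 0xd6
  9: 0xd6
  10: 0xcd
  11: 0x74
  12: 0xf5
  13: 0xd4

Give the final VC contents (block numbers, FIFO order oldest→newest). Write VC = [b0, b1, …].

VC = [34, 29, 61]

  [0] addr=0xeb blk=58 s=2: MISS | VC []
  [1] addr=0xeb blk=58 s=2: L1-HIT | VC []
  [2] addr=0x88 blk=34 s=2: MISS | VC [58]
  [3] addr=0xe8 blk=58 s=2: VC-HIT | VC [34]
  [4] addr=0xe9 blk=58 s=2: L1-HIT | VC [34]
  [5] addr=0xf5 blk=61 s=5: MISS | VC [34]
  [6] addr=0x88 blk=34 s=2: VC-HIT | VC [58]
  [7] addr=0xea blk=58 s=2: VC-HIT | VC [34]
  [8] addr=0xd6 blk=53 s=5: MISS | VC [34, 61]
  [9] addr=0xd6 blk=53 s=5: L1-HIT | VC [34, 61]
  [10] addr=0xcd blk=51 s=3: MISS | VC [34, 61]
  [11] addr=0x74 blk=29 s=5: MISS | VC [34, 61, 53]
  [12] addr=0xf5 blk=61 s=5: VC-HIT | VC [34, 29, 53]
  [13] addr=0xd4 blk=53 s=5: VC-HIT | VC [34, 29, 61]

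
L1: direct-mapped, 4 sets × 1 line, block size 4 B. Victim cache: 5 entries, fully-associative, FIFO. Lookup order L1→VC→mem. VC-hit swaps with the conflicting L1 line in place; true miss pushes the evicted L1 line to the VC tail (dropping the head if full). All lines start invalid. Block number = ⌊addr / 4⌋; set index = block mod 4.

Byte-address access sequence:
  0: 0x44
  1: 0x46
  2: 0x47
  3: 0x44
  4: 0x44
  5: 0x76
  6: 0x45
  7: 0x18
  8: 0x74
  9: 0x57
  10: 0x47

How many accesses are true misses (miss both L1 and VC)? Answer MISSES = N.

  [0] addr=0x44 blk=17 s=1: MISS | VC []
  [1] addr=0x46 blk=17 s=1: L1-HIT | VC []
  [2] addr=0x47 blk=17 s=1: L1-HIT | VC []
  [3] addr=0x44 blk=17 s=1: L1-HIT | VC []
  [4] addr=0x44 blk=17 s=1: L1-HIT | VC []
  [5] addr=0x76 blk=29 s=1: MISS | VC [17]
  [6] addr=0x45 blk=17 s=1: VC-HIT | VC [29]
  [7] addr=0x18 blk=6 s=2: MISS | VC [29]
  [8] addr=0x74 blk=29 s=1: VC-HIT | VC [17]
  [9] addr=0x57 blk=21 s=1: MISS | VC [17, 29]
  [10] addr=0x47 blk=17 s=1: VC-HIT | VC [21, 29]

MISSES = 4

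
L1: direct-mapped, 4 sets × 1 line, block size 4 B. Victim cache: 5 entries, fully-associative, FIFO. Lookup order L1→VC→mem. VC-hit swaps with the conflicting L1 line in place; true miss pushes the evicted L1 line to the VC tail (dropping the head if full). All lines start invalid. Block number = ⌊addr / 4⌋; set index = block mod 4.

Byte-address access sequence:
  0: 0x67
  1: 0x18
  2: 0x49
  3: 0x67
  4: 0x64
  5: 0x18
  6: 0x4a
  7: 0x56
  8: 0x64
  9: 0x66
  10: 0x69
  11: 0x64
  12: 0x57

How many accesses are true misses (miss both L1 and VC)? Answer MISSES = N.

  [0] addr=0x67 blk=25 s=1: MISS | VC []
  [1] addr=0x18 blk=6 s=2: MISS | VC []
  [2] addr=0x49 blk=18 s=2: MISS | VC [6]
  [3] addr=0x67 blk=25 s=1: L1-HIT | VC [6]
  [4] addr=0x64 blk=25 s=1: L1-HIT | VC [6]
  [5] addr=0x18 blk=6 s=2: VC-HIT | VC [18]
  [6] addr=0x4a blk=18 s=2: VC-HIT | VC [6]
  [7] addr=0x56 blk=21 s=1: MISS | VC [6, 25]
  [8] addr=0x64 blk=25 s=1: VC-HIT | VC [6, 21]
  [9] addr=0x66 blk=25 s=1: L1-HIT | VC [6, 21]
  [10] addr=0x69 blk=26 s=2: MISS | VC [6, 21, 18]
  [11] addr=0x64 blk=25 s=1: L1-HIT | VC [6, 21, 18]
  [12] addr=0x57 blk=21 s=1: VC-HIT | VC [6, 25, 18]

MISSES = 5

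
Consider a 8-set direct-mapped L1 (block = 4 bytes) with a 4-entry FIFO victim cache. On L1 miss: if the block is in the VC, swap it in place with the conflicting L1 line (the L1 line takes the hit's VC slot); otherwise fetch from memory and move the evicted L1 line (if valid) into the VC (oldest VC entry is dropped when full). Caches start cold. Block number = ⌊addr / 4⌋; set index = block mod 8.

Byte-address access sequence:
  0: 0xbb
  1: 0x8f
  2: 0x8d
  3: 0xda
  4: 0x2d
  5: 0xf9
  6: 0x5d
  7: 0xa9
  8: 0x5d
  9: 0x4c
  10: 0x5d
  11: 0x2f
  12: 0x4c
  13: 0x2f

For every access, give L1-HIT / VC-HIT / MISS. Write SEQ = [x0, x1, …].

  [0] addr=0xbb blk=46 s=6: MISS | VC []
  [1] addr=0x8f blk=35 s=3: MISS | VC []
  [2] addr=0x8d blk=35 s=3: L1-HIT | VC []
  [3] addr=0xda blk=54 s=6: MISS | VC [46]
  [4] addr=0x2d blk=11 s=3: MISS | VC [46, 35]
  [5] addr=0xf9 blk=62 s=6: MISS | VC [46, 35, 54]
  [6] addr=0x5d blk=23 s=7: MISS | VC [46, 35, 54]
  [7] addr=0xa9 blk=42 s=2: MISS | VC [46, 35, 54]
  [8] addr=0x5d blk=23 s=7: L1-HIT | VC [46, 35, 54]
  [9] addr=0x4c blk=19 s=3: MISS | VC [46, 35, 54, 11]
  [10] addr=0x5d blk=23 s=7: L1-HIT | VC [46, 35, 54, 11]
  [11] addr=0x2f blk=11 s=3: VC-HIT | VC [46, 35, 54, 19]
  [12] addr=0x4c blk=19 s=3: VC-HIT | VC [46, 35, 54, 11]
  [13] addr=0x2f blk=11 s=3: VC-HIT | VC [46, 35, 54, 19]

SEQ = [MISS, MISS, L1-HIT, MISS, MISS, MISS, MISS, MISS, L1-HIT, MISS, L1-HIT, VC-HIT, VC-HIT, VC-HIT]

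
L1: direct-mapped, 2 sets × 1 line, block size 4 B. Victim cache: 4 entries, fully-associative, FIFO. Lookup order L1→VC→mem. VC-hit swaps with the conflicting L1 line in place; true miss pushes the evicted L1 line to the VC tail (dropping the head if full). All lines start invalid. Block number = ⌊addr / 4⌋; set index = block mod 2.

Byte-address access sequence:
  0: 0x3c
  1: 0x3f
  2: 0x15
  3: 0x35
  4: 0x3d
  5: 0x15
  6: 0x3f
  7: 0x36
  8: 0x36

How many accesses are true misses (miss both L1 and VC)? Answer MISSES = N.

MISSES = 3

0: 0x3c (blk 15, set 1) → MISS  vc=[]
1: 0x3f (blk 15, set 1) → L1-HIT  vc=[]
2: 0x15 (blk 5, set 1) → MISS  vc=[15]
3: 0x35 (blk 13, set 1) → MISS  vc=[15, 5]
4: 0x3d (blk 15, set 1) → VC-HIT  vc=[13, 5]
5: 0x15 (blk 5, set 1) → VC-HIT  vc=[13, 15]
6: 0x3f (blk 15, set 1) → VC-HIT  vc=[13, 5]
7: 0x36 (blk 13, set 1) → VC-HIT  vc=[15, 5]
8: 0x36 (blk 13, set 1) → L1-HIT  vc=[15, 5]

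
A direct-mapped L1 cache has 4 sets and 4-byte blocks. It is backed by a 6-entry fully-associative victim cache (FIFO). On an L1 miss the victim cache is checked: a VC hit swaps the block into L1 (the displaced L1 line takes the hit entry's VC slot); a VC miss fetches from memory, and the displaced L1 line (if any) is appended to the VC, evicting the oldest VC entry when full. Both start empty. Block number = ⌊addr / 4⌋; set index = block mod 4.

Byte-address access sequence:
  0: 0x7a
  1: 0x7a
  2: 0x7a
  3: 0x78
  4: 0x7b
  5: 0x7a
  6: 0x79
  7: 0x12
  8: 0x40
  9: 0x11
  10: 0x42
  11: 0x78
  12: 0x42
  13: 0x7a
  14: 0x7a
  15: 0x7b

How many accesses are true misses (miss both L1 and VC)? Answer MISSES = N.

MISSES = 3

#0 0x7a→b30/s2 MISS; vc=[]
#1 0x7a→b30/s2 L1-HIT; vc=[]
#2 0x7a→b30/s2 L1-HIT; vc=[]
#3 0x78→b30/s2 L1-HIT; vc=[]
#4 0x7b→b30/s2 L1-HIT; vc=[]
#5 0x7a→b30/s2 L1-HIT; vc=[]
#6 0x79→b30/s2 L1-HIT; vc=[]
#7 0x12→b4/s0 MISS; vc=[]
#8 0x40→b16/s0 MISS; vc=[4]
#9 0x11→b4/s0 VC-HIT; vc=[16]
#10 0x42→b16/s0 VC-HIT; vc=[4]
#11 0x78→b30/s2 L1-HIT; vc=[4]
#12 0x42→b16/s0 L1-HIT; vc=[4]
#13 0x7a→b30/s2 L1-HIT; vc=[4]
#14 0x7a→b30/s2 L1-HIT; vc=[4]
#15 0x7b→b30/s2 L1-HIT; vc=[4]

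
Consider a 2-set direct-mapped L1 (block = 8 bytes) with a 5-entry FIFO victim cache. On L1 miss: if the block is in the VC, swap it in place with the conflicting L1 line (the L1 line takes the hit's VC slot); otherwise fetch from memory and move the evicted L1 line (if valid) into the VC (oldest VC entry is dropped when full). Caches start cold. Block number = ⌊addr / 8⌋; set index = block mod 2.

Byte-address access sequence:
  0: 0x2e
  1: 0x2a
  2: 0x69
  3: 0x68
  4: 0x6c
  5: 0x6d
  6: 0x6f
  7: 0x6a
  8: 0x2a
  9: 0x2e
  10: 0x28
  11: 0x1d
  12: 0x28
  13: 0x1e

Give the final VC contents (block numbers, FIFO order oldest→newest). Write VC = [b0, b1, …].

VC = [13, 5]

0: 0x2e (blk 5, set 1) → MISS  vc=[]
1: 0x2a (blk 5, set 1) → L1-HIT  vc=[]
2: 0x69 (blk 13, set 1) → MISS  vc=[5]
3: 0x68 (blk 13, set 1) → L1-HIT  vc=[5]
4: 0x6c (blk 13, set 1) → L1-HIT  vc=[5]
5: 0x6d (blk 13, set 1) → L1-HIT  vc=[5]
6: 0x6f (blk 13, set 1) → L1-HIT  vc=[5]
7: 0x6a (blk 13, set 1) → L1-HIT  vc=[5]
8: 0x2a (blk 5, set 1) → VC-HIT  vc=[13]
9: 0x2e (blk 5, set 1) → L1-HIT  vc=[13]
10: 0x28 (blk 5, set 1) → L1-HIT  vc=[13]
11: 0x1d (blk 3, set 1) → MISS  vc=[13, 5]
12: 0x28 (blk 5, set 1) → VC-HIT  vc=[13, 3]
13: 0x1e (blk 3, set 1) → VC-HIT  vc=[13, 5]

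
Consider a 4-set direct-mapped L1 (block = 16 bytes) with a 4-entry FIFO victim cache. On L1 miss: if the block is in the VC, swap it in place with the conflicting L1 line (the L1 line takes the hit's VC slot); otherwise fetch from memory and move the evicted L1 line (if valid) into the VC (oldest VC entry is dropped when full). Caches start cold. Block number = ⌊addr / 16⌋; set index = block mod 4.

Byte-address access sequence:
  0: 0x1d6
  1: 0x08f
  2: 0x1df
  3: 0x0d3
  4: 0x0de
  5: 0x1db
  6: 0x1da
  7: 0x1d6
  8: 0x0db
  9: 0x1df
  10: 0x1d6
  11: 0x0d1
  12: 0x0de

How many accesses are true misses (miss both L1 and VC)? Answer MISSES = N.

MISSES = 3

#0 0x1d6→b29/s1 MISS; vc=[]
#1 0x8f→b8/s0 MISS; vc=[]
#2 0x1df→b29/s1 L1-HIT; vc=[]
#3 0xd3→b13/s1 MISS; vc=[29]
#4 0xde→b13/s1 L1-HIT; vc=[29]
#5 0x1db→b29/s1 VC-HIT; vc=[13]
#6 0x1da→b29/s1 L1-HIT; vc=[13]
#7 0x1d6→b29/s1 L1-HIT; vc=[13]
#8 0xdb→b13/s1 VC-HIT; vc=[29]
#9 0x1df→b29/s1 VC-HIT; vc=[13]
#10 0x1d6→b29/s1 L1-HIT; vc=[13]
#11 0xd1→b13/s1 VC-HIT; vc=[29]
#12 0xde→b13/s1 L1-HIT; vc=[29]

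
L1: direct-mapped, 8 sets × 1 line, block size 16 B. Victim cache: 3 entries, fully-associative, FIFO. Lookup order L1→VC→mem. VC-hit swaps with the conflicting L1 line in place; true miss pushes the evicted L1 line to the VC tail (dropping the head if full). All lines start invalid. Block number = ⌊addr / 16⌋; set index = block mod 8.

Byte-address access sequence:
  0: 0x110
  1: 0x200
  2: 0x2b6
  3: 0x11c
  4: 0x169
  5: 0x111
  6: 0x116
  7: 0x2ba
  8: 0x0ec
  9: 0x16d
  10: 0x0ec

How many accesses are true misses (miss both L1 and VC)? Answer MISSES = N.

MISSES = 5

  [0] addr=0x110 blk=17 s=1: MISS | VC []
  [1] addr=0x200 blk=32 s=0: MISS | VC []
  [2] addr=0x2b6 blk=43 s=3: MISS | VC []
  [3] addr=0x11c blk=17 s=1: L1-HIT | VC []
  [4] addr=0x169 blk=22 s=6: MISS | VC []
  [5] addr=0x111 blk=17 s=1: L1-HIT | VC []
  [6] addr=0x116 blk=17 s=1: L1-HIT | VC []
  [7] addr=0x2ba blk=43 s=3: L1-HIT | VC []
  [8] addr=0xec blk=14 s=6: MISS | VC [22]
  [9] addr=0x16d blk=22 s=6: VC-HIT | VC [14]
  [10] addr=0xec blk=14 s=6: VC-HIT | VC [22]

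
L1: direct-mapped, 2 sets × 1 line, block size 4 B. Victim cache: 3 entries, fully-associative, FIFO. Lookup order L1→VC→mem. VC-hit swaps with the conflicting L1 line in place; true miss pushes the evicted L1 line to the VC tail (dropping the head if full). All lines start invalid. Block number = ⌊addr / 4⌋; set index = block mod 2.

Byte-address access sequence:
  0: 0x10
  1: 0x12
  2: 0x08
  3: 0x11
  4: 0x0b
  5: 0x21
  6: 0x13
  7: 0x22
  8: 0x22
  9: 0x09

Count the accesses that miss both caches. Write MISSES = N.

  [0] addr=0x10 blk=4 s=0: MISS | VC []
  [1] addr=0x12 blk=4 s=0: L1-HIT | VC []
  [2] addr=0x8 blk=2 s=0: MISS | VC [4]
  [3] addr=0x11 blk=4 s=0: VC-HIT | VC [2]
  [4] addr=0xb blk=2 s=0: VC-HIT | VC [4]
  [5] addr=0x21 blk=8 s=0: MISS | VC [4, 2]
  [6] addr=0x13 blk=4 s=0: VC-HIT | VC [8, 2]
  [7] addr=0x22 blk=8 s=0: VC-HIT | VC [4, 2]
  [8] addr=0x22 blk=8 s=0: L1-HIT | VC [4, 2]
  [9] addr=0x9 blk=2 s=0: VC-HIT | VC [4, 8]

MISSES = 3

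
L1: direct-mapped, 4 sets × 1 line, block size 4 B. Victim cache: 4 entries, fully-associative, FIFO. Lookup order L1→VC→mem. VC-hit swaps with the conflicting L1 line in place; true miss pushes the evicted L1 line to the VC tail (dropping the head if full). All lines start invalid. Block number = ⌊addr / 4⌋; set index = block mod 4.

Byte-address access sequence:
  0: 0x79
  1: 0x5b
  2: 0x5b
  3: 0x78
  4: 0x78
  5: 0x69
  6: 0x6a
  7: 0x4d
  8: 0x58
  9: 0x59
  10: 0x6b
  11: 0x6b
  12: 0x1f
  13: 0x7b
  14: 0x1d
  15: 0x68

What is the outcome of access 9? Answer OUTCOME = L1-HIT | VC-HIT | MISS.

OUTCOME = L1-HIT

0: 0x79 (blk 30, set 2) → MISS  vc=[]
1: 0x5b (blk 22, set 2) → MISS  vc=[30]
2: 0x5b (blk 22, set 2) → L1-HIT  vc=[30]
3: 0x78 (blk 30, set 2) → VC-HIT  vc=[22]
4: 0x78 (blk 30, set 2) → L1-HIT  vc=[22]
5: 0x69 (blk 26, set 2) → MISS  vc=[22, 30]
6: 0x6a (blk 26, set 2) → L1-HIT  vc=[22, 30]
7: 0x4d (blk 19, set 3) → MISS  vc=[22, 30]
8: 0x58 (blk 22, set 2) → VC-HIT  vc=[26, 30]
9: 0x59 (blk 22, set 2) → L1-HIT  vc=[26, 30]
10: 0x6b (blk 26, set 2) → VC-HIT  vc=[22, 30]
11: 0x6b (blk 26, set 2) → L1-HIT  vc=[22, 30]
12: 0x1f (blk 7, set 3) → MISS  vc=[22, 30, 19]
13: 0x7b (blk 30, set 2) → VC-HIT  vc=[22, 26, 19]
14: 0x1d (blk 7, set 3) → L1-HIT  vc=[22, 26, 19]
15: 0x68 (blk 26, set 2) → VC-HIT  vc=[22, 30, 19]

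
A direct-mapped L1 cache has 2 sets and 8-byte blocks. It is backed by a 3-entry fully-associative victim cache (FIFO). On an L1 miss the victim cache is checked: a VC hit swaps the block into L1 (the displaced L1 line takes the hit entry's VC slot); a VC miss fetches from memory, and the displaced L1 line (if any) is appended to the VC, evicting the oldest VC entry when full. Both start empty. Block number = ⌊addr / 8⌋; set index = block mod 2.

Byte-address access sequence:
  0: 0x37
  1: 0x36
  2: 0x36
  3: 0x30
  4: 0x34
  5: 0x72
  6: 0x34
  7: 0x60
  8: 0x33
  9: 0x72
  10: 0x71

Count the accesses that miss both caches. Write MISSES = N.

0: 0x37 (blk 6, set 0) → MISS  vc=[]
1: 0x36 (blk 6, set 0) → L1-HIT  vc=[]
2: 0x36 (blk 6, set 0) → L1-HIT  vc=[]
3: 0x30 (blk 6, set 0) → L1-HIT  vc=[]
4: 0x34 (blk 6, set 0) → L1-HIT  vc=[]
5: 0x72 (blk 14, set 0) → MISS  vc=[6]
6: 0x34 (blk 6, set 0) → VC-HIT  vc=[14]
7: 0x60 (blk 12, set 0) → MISS  vc=[14, 6]
8: 0x33 (blk 6, set 0) → VC-HIT  vc=[14, 12]
9: 0x72 (blk 14, set 0) → VC-HIT  vc=[6, 12]
10: 0x71 (blk 14, set 0) → L1-HIT  vc=[6, 12]

MISSES = 3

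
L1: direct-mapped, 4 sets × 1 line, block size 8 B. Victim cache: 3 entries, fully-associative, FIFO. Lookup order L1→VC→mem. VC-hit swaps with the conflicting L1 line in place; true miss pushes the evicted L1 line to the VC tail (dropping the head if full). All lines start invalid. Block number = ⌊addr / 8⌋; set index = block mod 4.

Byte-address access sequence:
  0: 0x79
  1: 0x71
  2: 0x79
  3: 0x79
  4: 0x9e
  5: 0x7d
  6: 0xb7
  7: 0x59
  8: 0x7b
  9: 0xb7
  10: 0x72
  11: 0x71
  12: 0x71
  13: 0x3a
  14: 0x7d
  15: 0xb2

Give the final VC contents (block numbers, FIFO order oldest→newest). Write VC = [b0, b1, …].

VC = [14, 11, 7]

  [0] addr=0x79 blk=15 s=3: MISS | VC []
  [1] addr=0x71 blk=14 s=2: MISS | VC []
  [2] addr=0x79 blk=15 s=3: L1-HIT | VC []
  [3] addr=0x79 blk=15 s=3: L1-HIT | VC []
  [4] addr=0x9e blk=19 s=3: MISS | VC [15]
  [5] addr=0x7d blk=15 s=3: VC-HIT | VC [19]
  [6] addr=0xb7 blk=22 s=2: MISS | VC [19, 14]
  [7] addr=0x59 blk=11 s=3: MISS | VC [19, 14, 15]
  [8] addr=0x7b blk=15 s=3: VC-HIT | VC [19, 14, 11]
  [9] addr=0xb7 blk=22 s=2: L1-HIT | VC [19, 14, 11]
  [10] addr=0x72 blk=14 s=2: VC-HIT | VC [19, 22, 11]
  [11] addr=0x71 blk=14 s=2: L1-HIT | VC [19, 22, 11]
  [12] addr=0x71 blk=14 s=2: L1-HIT | VC [19, 22, 11]
  [13] addr=0x3a blk=7 s=3: MISS | VC [22, 11, 15]
  [14] addr=0x7d blk=15 s=3: VC-HIT | VC [22, 11, 7]
  [15] addr=0xb2 blk=22 s=2: VC-HIT | VC [14, 11, 7]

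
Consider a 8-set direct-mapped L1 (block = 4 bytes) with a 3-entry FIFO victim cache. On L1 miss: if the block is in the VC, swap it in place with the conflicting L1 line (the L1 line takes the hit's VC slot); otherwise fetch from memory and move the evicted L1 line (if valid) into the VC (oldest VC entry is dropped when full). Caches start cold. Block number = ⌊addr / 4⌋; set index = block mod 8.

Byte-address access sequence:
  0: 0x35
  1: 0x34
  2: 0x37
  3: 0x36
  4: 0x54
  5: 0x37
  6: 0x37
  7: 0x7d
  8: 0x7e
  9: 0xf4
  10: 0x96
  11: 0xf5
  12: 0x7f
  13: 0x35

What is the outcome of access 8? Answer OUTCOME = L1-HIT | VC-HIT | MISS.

#0 0x35→b13/s5 MISS; vc=[]
#1 0x34→b13/s5 L1-HIT; vc=[]
#2 0x37→b13/s5 L1-HIT; vc=[]
#3 0x36→b13/s5 L1-HIT; vc=[]
#4 0x54→b21/s5 MISS; vc=[13]
#5 0x37→b13/s5 VC-HIT; vc=[21]
#6 0x37→b13/s5 L1-HIT; vc=[21]
#7 0x7d→b31/s7 MISS; vc=[21]
#8 0x7e→b31/s7 L1-HIT; vc=[21]
#9 0xf4→b61/s5 MISS; vc=[21,13]
#10 0x96→b37/s5 MISS; vc=[21,13,61]
#11 0xf5→b61/s5 VC-HIT; vc=[21,13,37]
#12 0x7f→b31/s7 L1-HIT; vc=[21,13,37]
#13 0x35→b13/s5 VC-HIT; vc=[21,61,37]

OUTCOME = L1-HIT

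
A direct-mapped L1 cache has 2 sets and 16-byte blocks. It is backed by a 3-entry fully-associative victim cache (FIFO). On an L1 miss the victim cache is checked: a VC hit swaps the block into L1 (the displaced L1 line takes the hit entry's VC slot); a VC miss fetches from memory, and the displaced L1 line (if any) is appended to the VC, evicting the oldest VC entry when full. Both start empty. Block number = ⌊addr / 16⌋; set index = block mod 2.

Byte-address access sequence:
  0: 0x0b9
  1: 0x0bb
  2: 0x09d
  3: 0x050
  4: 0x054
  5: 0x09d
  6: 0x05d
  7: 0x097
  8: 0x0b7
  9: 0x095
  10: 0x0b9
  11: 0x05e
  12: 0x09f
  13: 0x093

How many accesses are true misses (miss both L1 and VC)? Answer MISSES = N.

MISSES = 3

  [0] addr=0xb9 blk=11 s=1: MISS | VC []
  [1] addr=0xbb blk=11 s=1: L1-HIT | VC []
  [2] addr=0x9d blk=9 s=1: MISS | VC [11]
  [3] addr=0x50 blk=5 s=1: MISS | VC [11, 9]
  [4] addr=0x54 blk=5 s=1: L1-HIT | VC [11, 9]
  [5] addr=0x9d blk=9 s=1: VC-HIT | VC [11, 5]
  [6] addr=0x5d blk=5 s=1: VC-HIT | VC [11, 9]
  [7] addr=0x97 blk=9 s=1: VC-HIT | VC [11, 5]
  [8] addr=0xb7 blk=11 s=1: VC-HIT | VC [9, 5]
  [9] addr=0x95 blk=9 s=1: VC-HIT | VC [11, 5]
  [10] addr=0xb9 blk=11 s=1: VC-HIT | VC [9, 5]
  [11] addr=0x5e blk=5 s=1: VC-HIT | VC [9, 11]
  [12] addr=0x9f blk=9 s=1: VC-HIT | VC [5, 11]
  [13] addr=0x93 blk=9 s=1: L1-HIT | VC [5, 11]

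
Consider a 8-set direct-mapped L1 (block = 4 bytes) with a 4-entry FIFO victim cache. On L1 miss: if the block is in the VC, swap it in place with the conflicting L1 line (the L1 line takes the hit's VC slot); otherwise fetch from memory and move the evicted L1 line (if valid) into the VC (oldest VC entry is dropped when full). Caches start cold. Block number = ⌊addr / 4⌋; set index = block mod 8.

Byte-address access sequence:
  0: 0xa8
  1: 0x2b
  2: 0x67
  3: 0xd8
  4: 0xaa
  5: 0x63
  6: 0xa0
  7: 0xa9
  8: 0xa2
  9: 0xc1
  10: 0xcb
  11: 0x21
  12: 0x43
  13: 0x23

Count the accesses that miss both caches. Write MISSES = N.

  [0] addr=0xa8 blk=42 s=2: MISS | VC []
  [1] addr=0x2b blk=10 s=2: MISS | VC [42]
  [2] addr=0x67 blk=25 s=1: MISS | VC [42]
  [3] addr=0xd8 blk=54 s=6: MISS | VC [42]
  [4] addr=0xaa blk=42 s=2: VC-HIT | VC [10]
  [5] addr=0x63 blk=24 s=0: MISS | VC [10]
  [6] addr=0xa0 blk=40 s=0: MISS | VC [10, 24]
  [7] addr=0xa9 blk=42 s=2: L1-HIT | VC [10, 24]
  [8] addr=0xa2 blk=40 s=0: L1-HIT | VC [10, 24]
  [9] addr=0xc1 blk=48 s=0: MISS | VC [10, 24, 40]
  [10] addr=0xcb blk=50 s=2: MISS | VC [10, 24, 40, 42]
  [11] addr=0x21 blk=8 s=0: MISS | VC [24, 40, 42, 48]
  [12] addr=0x43 blk=16 s=0: MISS | VC [40, 42, 48, 8]
  [13] addr=0x23 blk=8 s=0: VC-HIT | VC [40, 42, 48, 16]

MISSES = 10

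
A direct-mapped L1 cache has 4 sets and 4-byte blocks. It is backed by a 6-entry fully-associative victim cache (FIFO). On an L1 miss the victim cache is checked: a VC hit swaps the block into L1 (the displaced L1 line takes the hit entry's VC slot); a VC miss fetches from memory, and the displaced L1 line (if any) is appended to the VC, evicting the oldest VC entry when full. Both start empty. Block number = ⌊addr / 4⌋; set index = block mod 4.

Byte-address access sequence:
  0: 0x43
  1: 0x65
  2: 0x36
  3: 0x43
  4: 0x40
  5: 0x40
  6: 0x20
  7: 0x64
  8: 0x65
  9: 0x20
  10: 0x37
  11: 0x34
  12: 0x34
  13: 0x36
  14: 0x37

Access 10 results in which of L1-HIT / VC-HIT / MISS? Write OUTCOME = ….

OUTCOME = VC-HIT

#0 0x43→b16/s0 MISS; vc=[]
#1 0x65→b25/s1 MISS; vc=[]
#2 0x36→b13/s1 MISS; vc=[25]
#3 0x43→b16/s0 L1-HIT; vc=[25]
#4 0x40→b16/s0 L1-HIT; vc=[25]
#5 0x40→b16/s0 L1-HIT; vc=[25]
#6 0x20→b8/s0 MISS; vc=[25,16]
#7 0x64→b25/s1 VC-HIT; vc=[13,16]
#8 0x65→b25/s1 L1-HIT; vc=[13,16]
#9 0x20→b8/s0 L1-HIT; vc=[13,16]
#10 0x37→b13/s1 VC-HIT; vc=[25,16]
#11 0x34→b13/s1 L1-HIT; vc=[25,16]
#12 0x34→b13/s1 L1-HIT; vc=[25,16]
#13 0x36→b13/s1 L1-HIT; vc=[25,16]
#14 0x37→b13/s1 L1-HIT; vc=[25,16]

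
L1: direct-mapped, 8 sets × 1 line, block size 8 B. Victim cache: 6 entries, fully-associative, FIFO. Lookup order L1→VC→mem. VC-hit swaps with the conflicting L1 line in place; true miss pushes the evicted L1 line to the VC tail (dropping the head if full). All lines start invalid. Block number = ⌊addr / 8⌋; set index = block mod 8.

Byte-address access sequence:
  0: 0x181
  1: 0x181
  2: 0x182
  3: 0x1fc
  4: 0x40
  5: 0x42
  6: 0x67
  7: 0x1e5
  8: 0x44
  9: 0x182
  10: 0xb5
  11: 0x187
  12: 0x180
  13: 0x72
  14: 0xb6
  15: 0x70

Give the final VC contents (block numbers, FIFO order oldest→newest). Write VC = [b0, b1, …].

VC = [8, 12, 22]

0: 0x181 (blk 48, set 0) → MISS  vc=[]
1: 0x181 (blk 48, set 0) → L1-HIT  vc=[]
2: 0x182 (blk 48, set 0) → L1-HIT  vc=[]
3: 0x1fc (blk 63, set 7) → MISS  vc=[]
4: 0x40 (blk 8, set 0) → MISS  vc=[48]
5: 0x42 (blk 8, set 0) → L1-HIT  vc=[48]
6: 0x67 (blk 12, set 4) → MISS  vc=[48]
7: 0x1e5 (blk 60, set 4) → MISS  vc=[48, 12]
8: 0x44 (blk 8, set 0) → L1-HIT  vc=[48, 12]
9: 0x182 (blk 48, set 0) → VC-HIT  vc=[8, 12]
10: 0xb5 (blk 22, set 6) → MISS  vc=[8, 12]
11: 0x187 (blk 48, set 0) → L1-HIT  vc=[8, 12]
12: 0x180 (blk 48, set 0) → L1-HIT  vc=[8, 12]
13: 0x72 (blk 14, set 6) → MISS  vc=[8, 12, 22]
14: 0xb6 (blk 22, set 6) → VC-HIT  vc=[8, 12, 14]
15: 0x70 (blk 14, set 6) → VC-HIT  vc=[8, 12, 22]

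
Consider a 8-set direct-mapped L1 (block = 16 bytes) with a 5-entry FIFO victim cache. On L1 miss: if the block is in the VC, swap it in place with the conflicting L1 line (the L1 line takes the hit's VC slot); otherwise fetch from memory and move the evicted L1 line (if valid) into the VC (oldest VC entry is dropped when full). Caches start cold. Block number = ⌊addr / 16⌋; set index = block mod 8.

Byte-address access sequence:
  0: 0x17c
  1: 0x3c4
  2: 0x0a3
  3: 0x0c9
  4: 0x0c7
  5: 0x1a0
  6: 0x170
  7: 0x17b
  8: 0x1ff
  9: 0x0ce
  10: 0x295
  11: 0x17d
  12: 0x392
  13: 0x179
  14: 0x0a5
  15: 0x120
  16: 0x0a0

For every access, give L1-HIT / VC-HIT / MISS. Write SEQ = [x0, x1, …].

SEQ = [MISS, MISS, MISS, MISS, L1-HIT, MISS, L1-HIT, L1-HIT, MISS, L1-HIT, MISS, VC-HIT, MISS, L1-HIT, VC-HIT, MISS, VC-HIT]

  [0] addr=0x17c blk=23 s=7: MISS | VC []
  [1] addr=0x3c4 blk=60 s=4: MISS | VC []
  [2] addr=0xa3 blk=10 s=2: MISS | VC []
  [3] addr=0xc9 blk=12 s=4: MISS | VC [60]
  [4] addr=0xc7 blk=12 s=4: L1-HIT | VC [60]
  [5] addr=0x1a0 blk=26 s=2: MISS | VC [60, 10]
  [6] addr=0x170 blk=23 s=7: L1-HIT | VC [60, 10]
  [7] addr=0x17b blk=23 s=7: L1-HIT | VC [60, 10]
  [8] addr=0x1ff blk=31 s=7: MISS | VC [60, 10, 23]
  [9] addr=0xce blk=12 s=4: L1-HIT | VC [60, 10, 23]
  [10] addr=0x295 blk=41 s=1: MISS | VC [60, 10, 23]
  [11] addr=0x17d blk=23 s=7: VC-HIT | VC [60, 10, 31]
  [12] addr=0x392 blk=57 s=1: MISS | VC [60, 10, 31, 41]
  [13] addr=0x179 blk=23 s=7: L1-HIT | VC [60, 10, 31, 41]
  [14] addr=0xa5 blk=10 s=2: VC-HIT | VC [60, 26, 31, 41]
  [15] addr=0x120 blk=18 s=2: MISS | VC [60, 26, 31, 41, 10]
  [16] addr=0xa0 blk=10 s=2: VC-HIT | VC [60, 26, 31, 41, 18]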